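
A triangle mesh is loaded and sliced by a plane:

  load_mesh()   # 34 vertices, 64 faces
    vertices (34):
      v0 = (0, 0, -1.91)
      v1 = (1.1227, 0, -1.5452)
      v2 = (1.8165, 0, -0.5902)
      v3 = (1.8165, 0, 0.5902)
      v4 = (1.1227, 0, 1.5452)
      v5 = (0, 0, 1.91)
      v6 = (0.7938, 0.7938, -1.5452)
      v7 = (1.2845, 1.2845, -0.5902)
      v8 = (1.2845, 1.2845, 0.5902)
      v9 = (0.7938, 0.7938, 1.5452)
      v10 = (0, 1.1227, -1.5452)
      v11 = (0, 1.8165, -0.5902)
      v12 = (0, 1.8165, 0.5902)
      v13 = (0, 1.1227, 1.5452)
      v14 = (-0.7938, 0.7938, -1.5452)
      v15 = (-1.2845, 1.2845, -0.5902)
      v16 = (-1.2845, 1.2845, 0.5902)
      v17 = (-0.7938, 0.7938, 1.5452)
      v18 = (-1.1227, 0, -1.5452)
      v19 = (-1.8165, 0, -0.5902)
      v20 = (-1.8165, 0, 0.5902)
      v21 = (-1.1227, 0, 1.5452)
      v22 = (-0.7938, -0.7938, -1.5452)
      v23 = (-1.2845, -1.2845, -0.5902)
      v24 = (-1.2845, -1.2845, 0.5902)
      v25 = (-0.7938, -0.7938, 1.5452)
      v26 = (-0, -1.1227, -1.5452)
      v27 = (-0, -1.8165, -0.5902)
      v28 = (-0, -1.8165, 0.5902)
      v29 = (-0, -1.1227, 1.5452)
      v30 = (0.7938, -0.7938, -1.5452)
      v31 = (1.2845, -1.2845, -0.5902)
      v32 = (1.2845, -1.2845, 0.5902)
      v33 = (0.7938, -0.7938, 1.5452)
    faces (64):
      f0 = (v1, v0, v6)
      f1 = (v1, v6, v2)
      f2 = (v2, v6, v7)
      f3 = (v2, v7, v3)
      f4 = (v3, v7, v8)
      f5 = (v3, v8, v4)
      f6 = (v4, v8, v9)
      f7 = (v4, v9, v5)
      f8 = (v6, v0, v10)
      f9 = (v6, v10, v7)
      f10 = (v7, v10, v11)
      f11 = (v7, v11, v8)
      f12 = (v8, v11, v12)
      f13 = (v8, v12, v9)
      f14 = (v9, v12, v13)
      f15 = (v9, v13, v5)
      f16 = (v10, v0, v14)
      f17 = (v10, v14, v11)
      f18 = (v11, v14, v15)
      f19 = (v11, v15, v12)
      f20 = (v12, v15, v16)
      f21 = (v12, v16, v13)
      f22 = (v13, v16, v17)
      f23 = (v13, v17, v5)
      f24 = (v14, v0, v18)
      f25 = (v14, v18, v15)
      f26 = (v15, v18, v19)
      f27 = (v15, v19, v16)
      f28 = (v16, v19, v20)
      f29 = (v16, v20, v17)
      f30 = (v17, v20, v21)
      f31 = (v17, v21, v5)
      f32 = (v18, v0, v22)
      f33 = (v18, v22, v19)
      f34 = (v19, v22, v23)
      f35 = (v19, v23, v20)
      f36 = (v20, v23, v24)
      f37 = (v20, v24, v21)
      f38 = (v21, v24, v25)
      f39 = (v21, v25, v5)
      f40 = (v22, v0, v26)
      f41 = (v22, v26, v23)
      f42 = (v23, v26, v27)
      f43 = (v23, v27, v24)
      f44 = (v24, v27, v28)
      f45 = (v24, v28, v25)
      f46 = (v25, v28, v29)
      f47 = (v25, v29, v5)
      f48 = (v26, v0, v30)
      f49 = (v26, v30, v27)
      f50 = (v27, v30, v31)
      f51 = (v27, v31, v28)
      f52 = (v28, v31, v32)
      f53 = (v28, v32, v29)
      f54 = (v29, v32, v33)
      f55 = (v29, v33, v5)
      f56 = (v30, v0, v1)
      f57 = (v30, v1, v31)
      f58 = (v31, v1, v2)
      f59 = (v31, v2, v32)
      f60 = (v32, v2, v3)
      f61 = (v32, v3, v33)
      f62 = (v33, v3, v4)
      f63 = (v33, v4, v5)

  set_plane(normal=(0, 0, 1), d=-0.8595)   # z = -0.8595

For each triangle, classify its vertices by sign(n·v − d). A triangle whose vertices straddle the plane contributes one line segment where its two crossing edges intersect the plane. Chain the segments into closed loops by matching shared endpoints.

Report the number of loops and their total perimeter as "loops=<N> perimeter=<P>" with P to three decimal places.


loops=1 perimeter=9.924

Straddling triangles (16 of 64):
  (v1,v6,v2) [--+] → (1.52811, 0.223843, -0.8595)–(1.62086, 0, -0.8595)  len=0.2423
  (v2,v6,v7) [+-+] → (1.52811, 0.223843, -0.8595)–(1.14613, 1.14613, -0.8595)  len=0.9983
  (v6,v10,v7) [--+] → (0.922284, 1.23887, -0.8595)–(1.14613, 1.14613, -0.8595)  len=0.2423
  (v7,v10,v11) [+-+] → (0.922284, 1.23887, -0.8595)–(0, 1.62086, -0.8595)  len=0.9983
  (v10,v14,v11) [--+] → (-0.223843, 1.52811, -0.8595)–(0, 1.62086, -0.8595)  len=0.2423
  (v11,v14,v15) [+-+] → (-0.223843, 1.52811, -0.8595)–(-1.14613, 1.14613, -0.8595)  len=0.9983
  (v14,v18,v15) [--+] → (-1.23887, 0.922284, -0.8595)–(-1.14613, 1.14613, -0.8595)  len=0.2423
  (v15,v18,v19) [+-+] → (-1.23887, 0.922284, -0.8595)–(-1.62086, 0, -0.8595)  len=0.9983
  (v18,v22,v19) [--+] → (-1.52811, -0.223843, -0.8595)–(-1.62086, 0, -0.8595)  len=0.2423
  (v19,v22,v23) [+-+] → (-1.52811, -0.223843, -0.8595)–(-1.14613, -1.14613, -0.8595)  len=0.9983
  (v22,v26,v23) [--+] → (-0.922284, -1.23887, -0.8595)–(-1.14613, -1.14613, -0.8595)  len=0.2423
  (v23,v26,v27) [+-+] → (-0.922284, -1.23887, -0.8595)–(0, -1.62086, -0.8595)  len=0.9983
  (v26,v30,v27) [--+] → (0.223843, -1.52811, -0.8595)–(0, -1.62086, -0.8595)  len=0.2423
  (v27,v30,v31) [+-+] → (0.223843, -1.52811, -0.8595)–(1.14613, -1.14613, -0.8595)  len=0.9983
  (v30,v1,v31) [--+] → (1.23887, -0.922284, -0.8595)–(1.14613, -1.14613, -0.8595)  len=0.2423
  (v31,v1,v2) [+-+] → (1.23887, -0.922284, -0.8595)–(1.62086, 0, -0.8595)  len=0.9983

Chained into 1 loop(s):
  loop 1: 16 segments, perimeter = 9.9244
Total perimeter = 9.924


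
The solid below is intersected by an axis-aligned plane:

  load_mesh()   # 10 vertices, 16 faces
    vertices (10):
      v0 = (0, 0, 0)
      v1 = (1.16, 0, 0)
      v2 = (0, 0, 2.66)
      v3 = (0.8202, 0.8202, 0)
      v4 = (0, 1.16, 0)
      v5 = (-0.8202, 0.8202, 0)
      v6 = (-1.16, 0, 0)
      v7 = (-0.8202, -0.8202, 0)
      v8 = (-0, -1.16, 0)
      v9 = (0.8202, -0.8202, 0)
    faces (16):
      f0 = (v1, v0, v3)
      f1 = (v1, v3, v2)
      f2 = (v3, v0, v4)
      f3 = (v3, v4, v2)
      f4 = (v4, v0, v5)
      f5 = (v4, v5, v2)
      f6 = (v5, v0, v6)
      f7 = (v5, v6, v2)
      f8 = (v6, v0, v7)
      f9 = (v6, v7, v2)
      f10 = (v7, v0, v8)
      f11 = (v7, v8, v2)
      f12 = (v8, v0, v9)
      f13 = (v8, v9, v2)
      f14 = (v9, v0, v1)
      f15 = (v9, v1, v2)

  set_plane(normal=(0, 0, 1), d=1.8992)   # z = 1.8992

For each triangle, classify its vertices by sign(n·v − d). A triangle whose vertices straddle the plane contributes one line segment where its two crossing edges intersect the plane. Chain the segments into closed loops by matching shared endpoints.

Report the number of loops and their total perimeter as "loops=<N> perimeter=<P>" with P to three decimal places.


Straddling triangles (8 of 16):
  (v1,v3,v2) [--+] → (0.23459, 0.23459, 1.8992)–(0.331777, 0, 1.8992)  len=0.2539
  (v3,v4,v2) [--+] → (0, 0.331777, 1.8992)–(0.23459, 0.23459, 1.8992)  len=0.2539
  (v4,v5,v2) [--+] → (-0.23459, 0.23459, 1.8992)–(0, 0.331777, 1.8992)  len=0.2539
  (v5,v6,v2) [--+] → (-0.331777, 0, 1.8992)–(-0.23459, 0.23459, 1.8992)  len=0.2539
  (v6,v7,v2) [--+] → (-0.23459, -0.23459, 1.8992)–(-0.331777, 0, 1.8992)  len=0.2539
  (v7,v8,v2) [--+] → (0, -0.331777, 1.8992)–(-0.23459, -0.23459, 1.8992)  len=0.2539
  (v8,v9,v2) [--+] → (0.23459, -0.23459, 1.8992)–(0, -0.331777, 1.8992)  len=0.2539
  (v9,v1,v2) [--+] → (0.331777, 0, 1.8992)–(0.23459, -0.23459, 1.8992)  len=0.2539

Chained into 1 loop(s):
  loop 1: 8 segments, perimeter = 2.0314
Total perimeter = 2.031

loops=1 perimeter=2.031


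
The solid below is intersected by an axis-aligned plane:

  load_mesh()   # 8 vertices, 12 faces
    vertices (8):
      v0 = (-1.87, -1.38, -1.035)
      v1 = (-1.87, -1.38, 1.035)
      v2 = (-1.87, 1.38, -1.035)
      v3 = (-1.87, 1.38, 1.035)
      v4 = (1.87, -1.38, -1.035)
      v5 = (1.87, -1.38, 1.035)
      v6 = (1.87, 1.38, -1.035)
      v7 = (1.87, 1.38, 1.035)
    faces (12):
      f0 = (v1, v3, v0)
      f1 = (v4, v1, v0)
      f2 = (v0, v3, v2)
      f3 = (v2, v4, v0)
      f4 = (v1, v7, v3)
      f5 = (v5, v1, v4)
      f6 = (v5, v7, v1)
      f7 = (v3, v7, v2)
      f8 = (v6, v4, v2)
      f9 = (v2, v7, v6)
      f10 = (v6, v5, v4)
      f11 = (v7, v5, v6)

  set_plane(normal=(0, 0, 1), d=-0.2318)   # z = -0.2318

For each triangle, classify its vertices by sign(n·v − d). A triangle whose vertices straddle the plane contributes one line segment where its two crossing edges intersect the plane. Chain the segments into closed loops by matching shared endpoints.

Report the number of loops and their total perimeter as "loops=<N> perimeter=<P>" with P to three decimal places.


loops=1 perimeter=13.000

Straddling triangles (8 of 12):
  (v1,v3,v0) [++-] → (-1.87, -0.309067, -0.2318)–(-1.87, -1.38, -0.2318)  len=1.0709
  (v4,v1,v0) [-+-] → (0.418808, -1.38, -0.2318)–(-1.87, -1.38, -0.2318)  len=2.2888
  (v0,v3,v2) [-+-] → (-1.87, -0.309067, -0.2318)–(-1.87, 1.38, -0.2318)  len=1.6891
  (v5,v1,v4) [++-] → (0.418808, -1.38, -0.2318)–(1.87, -1.38, -0.2318)  len=1.4512
  (v3,v7,v2) [++-] → (-0.418808, 1.38, -0.2318)–(-1.87, 1.38, -0.2318)  len=1.4512
  (v2,v7,v6) [-+-] → (-0.418808, 1.38, -0.2318)–(1.87, 1.38, -0.2318)  len=2.2888
  (v6,v5,v4) [-+-] → (1.87, 0.309067, -0.2318)–(1.87, -1.38, -0.2318)  len=1.6891
  (v7,v5,v6) [++-] → (1.87, 0.309067, -0.2318)–(1.87, 1.38, -0.2318)  len=1.0709

Chained into 1 loop(s):
  loop 1: 8 segments, perimeter = 13.0000
Total perimeter = 13.000


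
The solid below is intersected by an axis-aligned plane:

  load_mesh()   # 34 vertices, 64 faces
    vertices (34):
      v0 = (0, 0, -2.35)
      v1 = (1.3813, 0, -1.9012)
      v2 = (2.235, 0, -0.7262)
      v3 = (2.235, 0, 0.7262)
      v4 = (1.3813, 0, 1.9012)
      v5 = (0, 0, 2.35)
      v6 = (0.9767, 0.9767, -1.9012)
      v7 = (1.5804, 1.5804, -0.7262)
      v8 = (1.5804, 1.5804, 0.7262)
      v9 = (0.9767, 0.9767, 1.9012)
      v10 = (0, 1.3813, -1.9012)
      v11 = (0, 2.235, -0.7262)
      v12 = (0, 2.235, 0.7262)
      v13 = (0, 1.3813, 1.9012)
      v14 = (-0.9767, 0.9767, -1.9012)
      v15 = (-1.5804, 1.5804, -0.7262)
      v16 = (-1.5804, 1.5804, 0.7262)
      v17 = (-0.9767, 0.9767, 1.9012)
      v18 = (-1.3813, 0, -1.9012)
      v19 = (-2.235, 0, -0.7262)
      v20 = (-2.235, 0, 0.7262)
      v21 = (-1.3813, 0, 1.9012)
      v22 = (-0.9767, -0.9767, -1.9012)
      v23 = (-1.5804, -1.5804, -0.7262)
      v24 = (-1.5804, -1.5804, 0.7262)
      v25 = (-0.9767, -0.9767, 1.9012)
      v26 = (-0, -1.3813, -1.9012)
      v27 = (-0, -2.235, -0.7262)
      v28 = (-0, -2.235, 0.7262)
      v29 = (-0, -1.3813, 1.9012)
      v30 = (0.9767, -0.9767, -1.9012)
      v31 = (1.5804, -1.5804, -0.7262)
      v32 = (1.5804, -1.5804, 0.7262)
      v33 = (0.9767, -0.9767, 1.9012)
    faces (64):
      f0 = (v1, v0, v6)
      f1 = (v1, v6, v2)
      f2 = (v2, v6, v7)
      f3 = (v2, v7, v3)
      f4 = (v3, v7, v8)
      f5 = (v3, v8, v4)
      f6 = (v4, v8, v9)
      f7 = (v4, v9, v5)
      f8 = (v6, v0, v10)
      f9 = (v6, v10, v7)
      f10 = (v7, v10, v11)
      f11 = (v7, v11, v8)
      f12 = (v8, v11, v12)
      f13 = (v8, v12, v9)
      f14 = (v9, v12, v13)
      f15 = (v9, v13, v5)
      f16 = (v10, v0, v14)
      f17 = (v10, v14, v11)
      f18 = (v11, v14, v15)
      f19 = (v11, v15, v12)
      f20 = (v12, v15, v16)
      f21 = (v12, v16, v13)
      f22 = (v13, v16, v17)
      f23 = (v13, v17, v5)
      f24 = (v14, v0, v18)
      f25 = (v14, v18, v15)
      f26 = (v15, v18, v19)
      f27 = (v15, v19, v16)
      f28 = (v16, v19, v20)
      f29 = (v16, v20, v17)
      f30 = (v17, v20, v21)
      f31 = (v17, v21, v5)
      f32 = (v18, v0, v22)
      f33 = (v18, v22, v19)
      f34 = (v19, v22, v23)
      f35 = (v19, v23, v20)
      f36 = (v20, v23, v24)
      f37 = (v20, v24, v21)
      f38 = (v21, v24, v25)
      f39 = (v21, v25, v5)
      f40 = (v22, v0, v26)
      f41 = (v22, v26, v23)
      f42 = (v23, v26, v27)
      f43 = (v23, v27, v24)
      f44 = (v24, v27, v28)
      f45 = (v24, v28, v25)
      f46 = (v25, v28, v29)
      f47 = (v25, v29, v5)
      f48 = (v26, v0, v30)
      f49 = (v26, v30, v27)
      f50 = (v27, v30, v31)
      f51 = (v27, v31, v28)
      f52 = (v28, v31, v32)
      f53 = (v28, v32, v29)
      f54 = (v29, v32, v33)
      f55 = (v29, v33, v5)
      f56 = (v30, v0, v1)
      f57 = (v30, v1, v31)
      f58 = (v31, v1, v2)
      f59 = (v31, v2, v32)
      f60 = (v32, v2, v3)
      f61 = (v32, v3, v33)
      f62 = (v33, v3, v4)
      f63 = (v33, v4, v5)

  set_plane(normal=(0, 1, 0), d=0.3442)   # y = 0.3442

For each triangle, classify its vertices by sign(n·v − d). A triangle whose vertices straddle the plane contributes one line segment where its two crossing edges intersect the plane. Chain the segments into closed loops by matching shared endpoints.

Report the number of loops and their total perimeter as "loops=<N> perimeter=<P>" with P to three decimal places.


Straddling triangles (20 of 64):
  (v1,v0,v6) [--+] → (0.3442, 0.3442, -2.19184)–(1.23871, 0.3442, -1.9012)  len=0.9405
  (v1,v6,v2) [-+-] → (1.23871, 0.3442, -1.9012)–(1.79156, 0.3442, -1.14028)  len=0.9405
  (v2,v6,v7) [-++] → (1.79156, 0.3442, -1.14028)–(2.09243, 0.3442, -0.7262)  len=0.5118
  (v2,v7,v3) [-+-] → (2.09243, 0.3442, -0.7262)–(2.09243, 0.3442, 0.409877)  len=1.1361
  (v3,v7,v8) [-++] → (2.09243, 0.3442, 0.409877)–(2.09243, 0.3442, 0.7262)  len=0.3163
  (v3,v8,v4) [-+-] → (2.09243, 0.3442, 0.7262)–(1.42466, 0.3442, 1.64529)  len=1.1361
  (v4,v8,v9) [-++] → (1.42466, 0.3442, 1.64529)–(1.23871, 0.3442, 1.9012)  len=0.3163
  (v4,v9,v5) [-+-] → (1.23871, 0.3442, 1.9012)–(0.3442, 0.3442, 2.19184)  len=0.9405
  (v6,v0,v10) [+-+] → (0.3442, 0.3442, -2.19184)–(0, 0.3442, -2.23817)  len=0.3473
  (v9,v13,v5) [++-] → (0, 0.3442, 2.23817)–(0.3442, 0.3442, 2.19184)  len=0.3473
  (v10,v0,v14) [+-+] → (0, 0.3442, -2.23817)–(-0.3442, 0.3442, -2.19184)  len=0.3473
  (v13,v17,v5) [++-] → (-0.3442, 0.3442, 2.19184)–(0, 0.3442, 2.23817)  len=0.3473
  (v14,v0,v18) [+--] → (-0.3442, 0.3442, -2.19184)–(-1.23871, 0.3442, -1.9012)  len=0.9405
  (v14,v18,v15) [+-+] → (-1.23871, 0.3442, -1.9012)–(-1.42466, 0.3442, -1.64529)  len=0.3163
  (v15,v18,v19) [+--] → (-1.42466, 0.3442, -1.64529)–(-2.09243, 0.3442, -0.7262)  len=1.1361
  (v15,v19,v16) [+-+] → (-2.09243, 0.3442, -0.7262)–(-2.09243, 0.3442, -0.409877)  len=0.3163
  (v16,v19,v20) [+--] → (-2.09243, 0.3442, -0.409877)–(-2.09243, 0.3442, 0.7262)  len=1.1361
  (v16,v20,v17) [+-+] → (-2.09243, 0.3442, 0.7262)–(-1.79156, 0.3442, 1.14028)  len=0.5118
  (v17,v20,v21) [+--] → (-1.79156, 0.3442, 1.14028)–(-1.23871, 0.3442, 1.9012)  len=0.9405
  (v17,v21,v5) [+--] → (-1.23871, 0.3442, 1.9012)–(-0.3442, 0.3442, 2.19184)  len=0.9405

Chained into 1 loop(s):
  loop 1: 20 segments, perimeter = 13.8658
Total perimeter = 13.866

loops=1 perimeter=13.866


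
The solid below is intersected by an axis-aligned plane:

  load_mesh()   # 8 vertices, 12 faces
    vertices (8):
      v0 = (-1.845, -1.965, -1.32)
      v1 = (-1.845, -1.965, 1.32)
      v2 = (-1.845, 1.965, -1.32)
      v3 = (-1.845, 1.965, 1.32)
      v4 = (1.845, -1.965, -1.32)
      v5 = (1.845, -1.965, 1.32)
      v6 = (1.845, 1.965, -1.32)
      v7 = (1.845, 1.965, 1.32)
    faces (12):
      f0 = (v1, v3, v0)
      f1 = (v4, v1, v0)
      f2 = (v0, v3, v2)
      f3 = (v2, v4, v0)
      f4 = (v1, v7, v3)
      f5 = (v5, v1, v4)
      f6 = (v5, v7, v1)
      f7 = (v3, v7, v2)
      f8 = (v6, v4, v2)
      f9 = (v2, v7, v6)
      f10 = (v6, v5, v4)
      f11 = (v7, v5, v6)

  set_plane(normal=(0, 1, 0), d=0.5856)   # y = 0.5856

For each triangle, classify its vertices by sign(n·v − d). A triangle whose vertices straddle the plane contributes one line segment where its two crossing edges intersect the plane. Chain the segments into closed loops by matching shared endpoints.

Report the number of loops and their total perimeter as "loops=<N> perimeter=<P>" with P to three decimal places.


loops=1 perimeter=12.660

Straddling triangles (8 of 12):
  (v1,v3,v0) [-+-] → (-1.845, 0.5856, 1.32)–(-1.845, 0.5856, 0.39338)  len=0.9266
  (v0,v3,v2) [-++] → (-1.845, 0.5856, 0.39338)–(-1.845, 0.5856, -1.32)  len=1.7134
  (v2,v4,v0) [+--] → (-0.549838, 0.5856, -1.32)–(-1.845, 0.5856, -1.32)  len=1.2952
  (v1,v7,v3) [-++] → (0.549838, 0.5856, 1.32)–(-1.845, 0.5856, 1.32)  len=2.3948
  (v5,v7,v1) [-+-] → (1.845, 0.5856, 1.32)–(0.549838, 0.5856, 1.32)  len=1.2952
  (v6,v4,v2) [+-+] → (1.845, 0.5856, -1.32)–(-0.549838, 0.5856, -1.32)  len=2.3948
  (v6,v5,v4) [+--] → (1.845, 0.5856, -0.39338)–(1.845, 0.5856, -1.32)  len=0.9266
  (v7,v5,v6) [+-+] → (1.845, 0.5856, 1.32)–(1.845, 0.5856, -0.39338)  len=1.7134

Chained into 1 loop(s):
  loop 1: 8 segments, perimeter = 12.6600
Total perimeter = 12.660


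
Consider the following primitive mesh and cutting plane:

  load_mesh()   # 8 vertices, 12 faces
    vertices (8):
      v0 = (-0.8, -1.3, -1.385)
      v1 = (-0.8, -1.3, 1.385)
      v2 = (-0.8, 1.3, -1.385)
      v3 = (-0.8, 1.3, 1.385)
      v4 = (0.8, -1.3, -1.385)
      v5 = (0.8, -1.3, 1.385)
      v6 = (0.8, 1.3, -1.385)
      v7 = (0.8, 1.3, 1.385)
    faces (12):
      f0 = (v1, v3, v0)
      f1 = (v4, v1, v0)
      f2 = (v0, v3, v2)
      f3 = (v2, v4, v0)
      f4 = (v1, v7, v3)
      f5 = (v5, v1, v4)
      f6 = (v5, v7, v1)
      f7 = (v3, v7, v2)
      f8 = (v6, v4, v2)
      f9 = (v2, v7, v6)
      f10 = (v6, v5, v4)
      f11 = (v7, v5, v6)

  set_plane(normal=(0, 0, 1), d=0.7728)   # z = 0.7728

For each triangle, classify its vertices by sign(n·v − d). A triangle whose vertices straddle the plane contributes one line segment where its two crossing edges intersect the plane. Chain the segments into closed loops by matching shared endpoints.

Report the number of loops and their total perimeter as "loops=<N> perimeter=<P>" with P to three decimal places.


loops=1 perimeter=8.400

Straddling triangles (8 of 12):
  (v1,v3,v0) [++-] → (-0.8, 0.725372, 0.7728)–(-0.8, -1.3, 0.7728)  len=2.0254
  (v4,v1,v0) [-+-] → (-0.446383, -1.3, 0.7728)–(-0.8, -1.3, 0.7728)  len=0.3536
  (v0,v3,v2) [-+-] → (-0.8, 0.725372, 0.7728)–(-0.8, 1.3, 0.7728)  len=0.5746
  (v5,v1,v4) [++-] → (-0.446383, -1.3, 0.7728)–(0.8, -1.3, 0.7728)  len=1.2464
  (v3,v7,v2) [++-] → (0.446383, 1.3, 0.7728)–(-0.8, 1.3, 0.7728)  len=1.2464
  (v2,v7,v6) [-+-] → (0.446383, 1.3, 0.7728)–(0.8, 1.3, 0.7728)  len=0.3536
  (v6,v5,v4) [-+-] → (0.8, -0.725372, 0.7728)–(0.8, -1.3, 0.7728)  len=0.5746
  (v7,v5,v6) [++-] → (0.8, -0.725372, 0.7728)–(0.8, 1.3, 0.7728)  len=2.0254

Chained into 1 loop(s):
  loop 1: 8 segments, perimeter = 8.4000
Total perimeter = 8.400


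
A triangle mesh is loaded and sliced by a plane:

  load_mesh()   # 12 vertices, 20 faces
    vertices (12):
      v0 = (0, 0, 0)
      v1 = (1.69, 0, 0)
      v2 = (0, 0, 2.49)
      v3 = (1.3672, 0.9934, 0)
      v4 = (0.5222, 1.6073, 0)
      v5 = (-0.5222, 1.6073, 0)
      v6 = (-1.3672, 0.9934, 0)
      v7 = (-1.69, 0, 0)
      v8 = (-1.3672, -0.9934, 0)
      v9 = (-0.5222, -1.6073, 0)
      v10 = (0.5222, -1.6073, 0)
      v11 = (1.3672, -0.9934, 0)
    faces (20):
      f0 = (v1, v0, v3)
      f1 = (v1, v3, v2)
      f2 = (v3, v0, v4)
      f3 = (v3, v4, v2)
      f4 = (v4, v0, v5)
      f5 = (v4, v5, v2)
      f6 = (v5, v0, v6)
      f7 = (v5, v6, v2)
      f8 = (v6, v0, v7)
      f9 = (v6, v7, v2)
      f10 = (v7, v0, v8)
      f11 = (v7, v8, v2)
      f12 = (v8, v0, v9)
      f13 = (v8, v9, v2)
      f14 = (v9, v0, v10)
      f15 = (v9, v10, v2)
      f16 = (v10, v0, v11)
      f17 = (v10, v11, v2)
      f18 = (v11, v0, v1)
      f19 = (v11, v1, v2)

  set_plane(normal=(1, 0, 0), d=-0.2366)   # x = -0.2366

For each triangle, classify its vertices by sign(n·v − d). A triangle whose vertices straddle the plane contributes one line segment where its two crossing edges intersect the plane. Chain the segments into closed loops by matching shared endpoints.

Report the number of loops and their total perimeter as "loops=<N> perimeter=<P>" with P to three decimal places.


Straddling triangles (12 of 20):
  (v4,v0,v5) [++-] → (-0.2366, 0.72824, 0)–(-0.2366, 1.6073, 0)  len=0.8791
  (v4,v5,v2) [+-+] → (-0.2366, 1.6073, 0)–(-0.2366, 0.72824, 1.36182)  len=1.6209
  (v5,v0,v6) [-+-] → (-0.2366, 0.72824, 0)–(-0.2366, 0.171912, 0)  len=0.5563
  (v5,v6,v2) [--+] → (-0.2366, 0.171912, 2.05909)–(-0.2366, 0.72824, 1.36182)  len=0.8920
  (v6,v0,v7) [-+-] → (-0.2366, 0.171912, 0)–(-0.2366, 0, 0)  len=0.1719
  (v6,v7,v2) [--+] → (-0.2366, 0, 2.1414)–(-0.2366, 0.171912, 2.05909)  len=0.1906
  (v7,v0,v8) [-+-] → (-0.2366, 0, 0)–(-0.2366, -0.171912, 0)  len=0.1719
  (v7,v8,v2) [--+] → (-0.2366, -0.171912, 2.05909)–(-0.2366, 0, 2.1414)  len=0.1906
  (v8,v0,v9) [-+-] → (-0.2366, -0.171912, 0)–(-0.2366, -0.72824, 0)  len=0.5563
  (v8,v9,v2) [--+] → (-0.2366, -0.72824, 1.36182)–(-0.2366, -0.171912, 2.05909)  len=0.8920
  (v9,v0,v10) [-++] → (-0.2366, -0.72824, 0)–(-0.2366, -1.6073, 0)  len=0.8791
  (v9,v10,v2) [-++] → (-0.2366, -1.6073, 0)–(-0.2366, -0.72824, 1.36182)  len=1.6209

Chained into 1 loop(s):
  loop 1: 12 segments, perimeter = 8.6216
Total perimeter = 8.622

loops=1 perimeter=8.622


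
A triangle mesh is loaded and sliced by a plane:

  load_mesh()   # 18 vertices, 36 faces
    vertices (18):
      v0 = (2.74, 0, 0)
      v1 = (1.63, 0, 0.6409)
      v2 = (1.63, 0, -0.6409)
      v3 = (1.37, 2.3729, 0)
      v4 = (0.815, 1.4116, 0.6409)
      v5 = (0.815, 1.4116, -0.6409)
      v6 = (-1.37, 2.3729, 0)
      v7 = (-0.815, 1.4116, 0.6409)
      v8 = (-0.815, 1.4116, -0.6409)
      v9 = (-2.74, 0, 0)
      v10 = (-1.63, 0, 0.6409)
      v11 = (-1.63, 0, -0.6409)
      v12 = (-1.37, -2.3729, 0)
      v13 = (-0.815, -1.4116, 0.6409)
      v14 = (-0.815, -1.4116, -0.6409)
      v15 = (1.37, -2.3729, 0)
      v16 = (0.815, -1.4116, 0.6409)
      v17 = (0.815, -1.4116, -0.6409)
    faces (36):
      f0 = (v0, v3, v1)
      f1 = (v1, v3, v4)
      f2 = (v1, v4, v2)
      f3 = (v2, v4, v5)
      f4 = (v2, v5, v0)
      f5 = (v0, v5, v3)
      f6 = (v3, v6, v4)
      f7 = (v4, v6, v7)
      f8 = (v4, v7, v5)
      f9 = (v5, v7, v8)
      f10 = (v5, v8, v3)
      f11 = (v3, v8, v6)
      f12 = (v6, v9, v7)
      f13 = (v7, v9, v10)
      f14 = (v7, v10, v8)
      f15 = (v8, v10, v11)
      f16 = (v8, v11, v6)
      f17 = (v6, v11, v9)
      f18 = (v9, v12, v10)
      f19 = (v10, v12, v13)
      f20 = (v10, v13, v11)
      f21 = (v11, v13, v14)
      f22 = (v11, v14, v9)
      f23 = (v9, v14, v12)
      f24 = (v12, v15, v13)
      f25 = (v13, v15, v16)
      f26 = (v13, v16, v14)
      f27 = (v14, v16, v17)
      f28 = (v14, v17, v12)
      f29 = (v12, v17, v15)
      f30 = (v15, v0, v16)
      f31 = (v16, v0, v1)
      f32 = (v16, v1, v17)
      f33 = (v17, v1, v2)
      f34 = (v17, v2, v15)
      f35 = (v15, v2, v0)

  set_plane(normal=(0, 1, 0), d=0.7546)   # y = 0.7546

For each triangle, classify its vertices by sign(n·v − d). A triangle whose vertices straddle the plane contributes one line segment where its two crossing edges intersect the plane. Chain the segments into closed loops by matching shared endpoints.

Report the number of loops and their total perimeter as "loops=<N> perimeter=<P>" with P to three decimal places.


loops=2 perimeter=7.691

Straddling triangles (12 of 36):
  (v0,v3,v1) [-+-] → (2.30433, 0.7546, 0)–(1.54732, 0.7546, 0.437089)  len=0.8741
  (v1,v3,v4) [-++] → (1.54732, 0.7546, 0.437089)–(1.19432, 0.7546, 0.6409)  len=0.4076
  (v1,v4,v2) [-+-] → (1.19432, 0.7546, 0.6409)–(1.19432, 0.7546, 0.0443127)  len=0.5966
  (v2,v4,v5) [-++] → (1.19432, 0.7546, 0.0443127)–(1.19432, 0.7546, -0.6409)  len=0.6852
  (v2,v5,v0) [-+-] → (1.19432, 0.7546, -0.6409)–(1.71095, 0.7546, -0.342606)  len=0.5966
  (v0,v5,v3) [-++] → (1.71095, 0.7546, -0.342606)–(2.30433, 0.7546, 0)  len=0.6852
  (v6,v9,v7) [+-+] → (-2.30433, 0.7546, 0)–(-1.71095, 0.7546, 0.342606)  len=0.6852
  (v7,v9,v10) [+--] → (-1.71095, 0.7546, 0.342606)–(-1.19432, 0.7546, 0.6409)  len=0.5966
  (v7,v10,v8) [+-+] → (-1.19432, 0.7546, 0.6409)–(-1.19432, 0.7546, -0.0443127)  len=0.6852
  (v8,v10,v11) [+--] → (-1.19432, 0.7546, -0.0443127)–(-1.19432, 0.7546, -0.6409)  len=0.5966
  (v8,v11,v6) [+-+] → (-1.19432, 0.7546, -0.6409)–(-1.54732, 0.7546, -0.437089)  len=0.4076
  (v6,v11,v9) [+--] → (-1.54732, 0.7546, -0.437089)–(-2.30433, 0.7546, 0)  len=0.8741

Chained into 2 loop(s):
  loop 1: 6 segments, perimeter = 3.8453
  loop 2: 6 segments, perimeter = 3.8453
Total perimeter = 7.691


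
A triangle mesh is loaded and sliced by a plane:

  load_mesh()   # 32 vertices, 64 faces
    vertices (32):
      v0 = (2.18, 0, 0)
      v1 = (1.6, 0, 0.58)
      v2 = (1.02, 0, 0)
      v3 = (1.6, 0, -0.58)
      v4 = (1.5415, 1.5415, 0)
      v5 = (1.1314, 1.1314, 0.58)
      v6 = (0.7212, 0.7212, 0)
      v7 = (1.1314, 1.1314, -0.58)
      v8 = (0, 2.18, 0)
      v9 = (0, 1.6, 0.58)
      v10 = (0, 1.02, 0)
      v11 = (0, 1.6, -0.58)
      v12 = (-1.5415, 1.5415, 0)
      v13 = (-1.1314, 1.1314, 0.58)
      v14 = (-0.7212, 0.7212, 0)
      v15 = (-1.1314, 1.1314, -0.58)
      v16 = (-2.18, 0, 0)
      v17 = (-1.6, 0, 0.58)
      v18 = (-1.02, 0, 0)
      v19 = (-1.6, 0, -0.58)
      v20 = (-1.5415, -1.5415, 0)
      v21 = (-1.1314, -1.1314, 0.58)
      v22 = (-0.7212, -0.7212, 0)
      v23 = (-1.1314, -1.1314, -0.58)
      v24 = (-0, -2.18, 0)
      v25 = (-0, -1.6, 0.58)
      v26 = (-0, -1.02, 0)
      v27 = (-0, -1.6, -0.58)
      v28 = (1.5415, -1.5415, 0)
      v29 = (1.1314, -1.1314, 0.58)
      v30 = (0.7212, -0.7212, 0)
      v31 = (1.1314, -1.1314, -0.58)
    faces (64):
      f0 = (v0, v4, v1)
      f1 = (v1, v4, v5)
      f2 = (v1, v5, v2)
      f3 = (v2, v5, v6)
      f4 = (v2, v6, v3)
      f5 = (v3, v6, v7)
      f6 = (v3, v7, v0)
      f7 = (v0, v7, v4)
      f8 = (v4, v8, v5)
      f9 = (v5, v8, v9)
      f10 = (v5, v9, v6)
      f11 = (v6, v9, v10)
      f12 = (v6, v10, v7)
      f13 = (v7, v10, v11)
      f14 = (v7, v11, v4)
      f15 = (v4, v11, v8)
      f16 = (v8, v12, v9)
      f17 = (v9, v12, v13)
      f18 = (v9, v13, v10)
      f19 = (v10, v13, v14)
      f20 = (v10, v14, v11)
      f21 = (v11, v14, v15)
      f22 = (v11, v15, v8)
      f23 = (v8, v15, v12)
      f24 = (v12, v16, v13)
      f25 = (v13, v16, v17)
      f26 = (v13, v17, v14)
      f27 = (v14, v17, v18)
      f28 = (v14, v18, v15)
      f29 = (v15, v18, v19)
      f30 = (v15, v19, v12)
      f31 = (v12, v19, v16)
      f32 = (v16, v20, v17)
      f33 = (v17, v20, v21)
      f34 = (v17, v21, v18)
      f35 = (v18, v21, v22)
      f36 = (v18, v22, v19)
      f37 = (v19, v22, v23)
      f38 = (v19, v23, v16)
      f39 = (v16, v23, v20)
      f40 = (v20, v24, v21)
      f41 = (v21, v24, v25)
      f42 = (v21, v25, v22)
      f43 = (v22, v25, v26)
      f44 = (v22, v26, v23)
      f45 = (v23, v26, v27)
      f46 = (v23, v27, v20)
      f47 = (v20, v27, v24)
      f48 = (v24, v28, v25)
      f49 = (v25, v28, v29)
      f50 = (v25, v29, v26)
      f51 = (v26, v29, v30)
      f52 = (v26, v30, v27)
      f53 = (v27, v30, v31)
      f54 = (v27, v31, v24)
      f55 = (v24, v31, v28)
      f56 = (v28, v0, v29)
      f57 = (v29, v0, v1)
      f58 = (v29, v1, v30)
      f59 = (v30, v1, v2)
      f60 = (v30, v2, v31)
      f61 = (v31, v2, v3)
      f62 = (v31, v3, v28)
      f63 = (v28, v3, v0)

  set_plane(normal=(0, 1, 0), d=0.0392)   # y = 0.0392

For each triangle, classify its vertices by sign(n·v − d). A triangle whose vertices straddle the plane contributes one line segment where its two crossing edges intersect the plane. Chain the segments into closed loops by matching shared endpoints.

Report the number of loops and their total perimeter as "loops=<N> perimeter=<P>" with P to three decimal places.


loops=2 perimeter=6.562

Straddling triangles (16 of 64):
  (v0,v4,v1) [-+-] → (2.16376, 0.0392, 0)–(1.59851, 0.0392, 0.565251)  len=0.7994
  (v1,v4,v5) [-++] → (1.59851, 0.0392, 0.565251)–(1.58376, 0.0392, 0.58)  len=0.0209
  (v1,v5,v2) [-+-] → (1.58376, 0.0392, 0.58)–(1.02386, 0.0392, 0.0200955)  len=0.7918
  (v2,v5,v6) [-++] → (1.02386, 0.0392, 0.0200955)–(1.00376, 0.0392, 0)  len=0.0284
  (v2,v6,v3) [-+-] → (1.00376, 0.0392, 0)–(1.55223, 0.0392, -0.548475)  len=0.7757
  (v3,v6,v7) [-++] → (1.55223, 0.0392, -0.548475)–(1.58376, 0.0392, -0.58)  len=0.0446
  (v3,v7,v0) [-+-] → (1.58376, 0.0392, -0.58)–(2.14367, 0.0392, -0.0200955)  len=0.7918
  (v0,v7,v4) [-++] → (2.14367, 0.0392, -0.0200955)–(2.16376, 0.0392, 0)  len=0.0284
  (v12,v16,v13) [+-+] → (-2.16376, 0.0392, 0)–(-2.14367, 0.0392, 0.0200955)  len=0.0284
  (v13,v16,v17) [+--] → (-2.14367, 0.0392, 0.0200955)–(-1.58376, 0.0392, 0.58)  len=0.7918
  (v13,v17,v14) [+-+] → (-1.58376, 0.0392, 0.58)–(-1.55223, 0.0392, 0.548475)  len=0.0446
  (v14,v17,v18) [+--] → (-1.55223, 0.0392, 0.548475)–(-1.00376, 0.0392, 0)  len=0.7757
  (v14,v18,v15) [+-+] → (-1.00376, 0.0392, 0)–(-1.02386, 0.0392, -0.0200955)  len=0.0284
  (v15,v18,v19) [+--] → (-1.02386, 0.0392, -0.0200955)–(-1.58376, 0.0392, -0.58)  len=0.7918
  (v15,v19,v12) [+-+] → (-1.58376, 0.0392, -0.58)–(-1.59851, 0.0392, -0.565251)  len=0.0209
  (v12,v19,v16) [+--] → (-1.59851, 0.0392, -0.565251)–(-2.16376, 0.0392, 0)  len=0.7994

Chained into 2 loop(s):
  loop 1: 8 segments, perimeter = 3.2810
  loop 2: 8 segments, perimeter = 3.2810
Total perimeter = 6.562


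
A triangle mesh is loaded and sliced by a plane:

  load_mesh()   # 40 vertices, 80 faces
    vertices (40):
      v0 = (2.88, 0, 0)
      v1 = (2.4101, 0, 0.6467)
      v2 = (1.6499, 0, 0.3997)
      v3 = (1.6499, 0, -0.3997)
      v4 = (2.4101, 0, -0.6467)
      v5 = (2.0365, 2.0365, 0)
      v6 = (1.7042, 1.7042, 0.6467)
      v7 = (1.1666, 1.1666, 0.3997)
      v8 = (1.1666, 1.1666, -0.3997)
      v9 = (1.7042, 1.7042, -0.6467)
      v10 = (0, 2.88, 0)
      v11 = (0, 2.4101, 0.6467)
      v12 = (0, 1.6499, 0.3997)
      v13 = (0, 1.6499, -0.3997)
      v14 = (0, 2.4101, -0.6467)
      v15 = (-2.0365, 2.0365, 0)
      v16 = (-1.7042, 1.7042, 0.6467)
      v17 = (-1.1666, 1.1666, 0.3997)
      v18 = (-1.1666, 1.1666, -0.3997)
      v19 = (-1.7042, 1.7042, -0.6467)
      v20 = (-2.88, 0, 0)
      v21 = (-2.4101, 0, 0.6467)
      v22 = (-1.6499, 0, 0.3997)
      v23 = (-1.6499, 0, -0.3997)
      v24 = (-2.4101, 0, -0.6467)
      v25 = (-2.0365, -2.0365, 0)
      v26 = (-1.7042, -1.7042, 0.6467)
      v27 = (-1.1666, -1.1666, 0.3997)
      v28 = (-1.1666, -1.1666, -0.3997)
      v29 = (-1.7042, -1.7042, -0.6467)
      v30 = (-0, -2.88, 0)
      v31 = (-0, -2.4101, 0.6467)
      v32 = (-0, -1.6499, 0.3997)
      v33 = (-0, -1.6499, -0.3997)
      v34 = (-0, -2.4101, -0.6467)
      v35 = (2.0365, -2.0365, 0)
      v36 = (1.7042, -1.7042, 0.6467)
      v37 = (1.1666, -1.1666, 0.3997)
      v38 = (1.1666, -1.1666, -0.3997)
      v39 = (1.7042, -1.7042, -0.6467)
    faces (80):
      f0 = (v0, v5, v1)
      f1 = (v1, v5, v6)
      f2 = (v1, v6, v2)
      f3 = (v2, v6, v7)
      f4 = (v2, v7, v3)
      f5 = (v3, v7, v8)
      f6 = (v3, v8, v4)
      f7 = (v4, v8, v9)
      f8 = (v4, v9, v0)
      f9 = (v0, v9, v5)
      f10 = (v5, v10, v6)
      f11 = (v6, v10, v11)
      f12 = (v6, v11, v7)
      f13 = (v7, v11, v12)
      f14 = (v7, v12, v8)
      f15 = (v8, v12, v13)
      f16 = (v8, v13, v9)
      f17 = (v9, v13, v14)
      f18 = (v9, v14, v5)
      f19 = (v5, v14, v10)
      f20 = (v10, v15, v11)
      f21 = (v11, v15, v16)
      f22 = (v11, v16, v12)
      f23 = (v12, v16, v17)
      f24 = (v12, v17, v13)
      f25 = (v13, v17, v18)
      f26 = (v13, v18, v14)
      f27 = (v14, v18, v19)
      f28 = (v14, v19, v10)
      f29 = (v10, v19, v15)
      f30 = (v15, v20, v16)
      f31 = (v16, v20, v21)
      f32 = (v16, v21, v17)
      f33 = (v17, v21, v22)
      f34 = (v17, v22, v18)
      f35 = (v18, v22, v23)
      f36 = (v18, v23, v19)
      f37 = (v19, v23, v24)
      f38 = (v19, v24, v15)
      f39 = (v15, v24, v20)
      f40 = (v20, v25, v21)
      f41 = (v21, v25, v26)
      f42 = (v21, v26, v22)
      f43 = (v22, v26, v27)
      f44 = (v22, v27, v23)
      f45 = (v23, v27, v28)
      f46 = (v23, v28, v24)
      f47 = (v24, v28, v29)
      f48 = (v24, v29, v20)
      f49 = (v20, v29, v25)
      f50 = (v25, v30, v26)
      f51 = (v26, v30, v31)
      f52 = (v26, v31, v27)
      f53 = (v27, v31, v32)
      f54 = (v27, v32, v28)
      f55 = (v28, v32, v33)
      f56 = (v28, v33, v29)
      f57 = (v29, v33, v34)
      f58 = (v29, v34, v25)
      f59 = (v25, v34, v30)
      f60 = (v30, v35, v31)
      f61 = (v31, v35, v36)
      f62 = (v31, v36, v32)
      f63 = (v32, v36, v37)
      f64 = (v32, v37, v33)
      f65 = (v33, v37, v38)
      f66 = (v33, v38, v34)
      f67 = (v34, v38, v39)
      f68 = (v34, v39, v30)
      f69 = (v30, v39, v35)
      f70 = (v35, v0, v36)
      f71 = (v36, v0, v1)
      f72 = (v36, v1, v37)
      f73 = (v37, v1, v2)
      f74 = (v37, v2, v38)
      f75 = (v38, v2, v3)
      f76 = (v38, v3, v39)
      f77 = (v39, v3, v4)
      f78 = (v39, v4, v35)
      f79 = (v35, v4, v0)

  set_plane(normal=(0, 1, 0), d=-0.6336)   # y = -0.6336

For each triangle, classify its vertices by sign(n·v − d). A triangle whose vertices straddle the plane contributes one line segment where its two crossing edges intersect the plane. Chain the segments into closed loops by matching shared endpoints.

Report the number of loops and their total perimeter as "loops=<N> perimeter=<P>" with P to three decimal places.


Straddling triangles (20 of 80):
  (v20,v25,v21) [+-+] → (-2.61757, -0.6336, 0)–(-2.29386, -0.6336, 0.445497)  len=0.5507
  (v21,v25,v26) [+--] → (-2.29386, -0.6336, 0.445497)–(-2.14766, -0.6336, 0.6467)  len=0.2487
  (v21,v26,v22) [+-+] → (-2.14766, -0.6336, 0.6467)–(-1.67009, -0.6336, 0.491531)  len=0.5021
  (v22,v26,v27) [+--] → (-1.67009, -0.6336, 0.491531)–(-1.38741, -0.6336, 0.3997)  len=0.2972
  (v22,v27,v23) [+-+] → (-1.38741, -0.6336, 0.3997)–(-1.38741, -0.6336, 0.0344675)  len=0.3652
  (v23,v27,v28) [+--] → (-1.38741, -0.6336, 0.0344675)–(-1.38741, -0.6336, -0.3997)  len=0.4342
  (v23,v28,v24) [+-+] → (-1.38741, -0.6336, -0.3997)–(-1.73473, -0.6336, -0.51255)  len=0.3652
  (v24,v28,v29) [+--] → (-1.73473, -0.6336, -0.51255)–(-2.14766, -0.6336, -0.6467)  len=0.4342
  (v24,v29,v20) [+-+] → (-2.14766, -0.6336, -0.6467)–(-2.44285, -0.6336, -0.240435)  len=0.5022
  (v20,v29,v25) [+--] → (-2.44285, -0.6336, -0.240435)–(-2.61757, -0.6336, 0)  len=0.2972
  (v35,v0,v36) [-+-] → (2.61757, -0.6336, 0)–(2.44285, -0.6336, 0.240435)  len=0.2972
  (v36,v0,v1) [-++] → (2.44285, -0.6336, 0.240435)–(2.14766, -0.6336, 0.6467)  len=0.5022
  (v36,v1,v37) [-+-] → (2.14766, -0.6336, 0.6467)–(1.73473, -0.6336, 0.51255)  len=0.4342
  (v37,v1,v2) [-++] → (1.73473, -0.6336, 0.51255)–(1.38741, -0.6336, 0.3997)  len=0.3652
  (v37,v2,v38) [-+-] → (1.38741, -0.6336, 0.3997)–(1.38741, -0.6336, -0.0344675)  len=0.4342
  (v38,v2,v3) [-++] → (1.38741, -0.6336, -0.0344675)–(1.38741, -0.6336, -0.3997)  len=0.3652
  (v38,v3,v39) [-+-] → (1.38741, -0.6336, -0.3997)–(1.67009, -0.6336, -0.491531)  len=0.2972
  (v39,v3,v4) [-++] → (1.67009, -0.6336, -0.491531)–(2.14766, -0.6336, -0.6467)  len=0.5021
  (v39,v4,v35) [-+-] → (2.14766, -0.6336, -0.6467)–(2.29386, -0.6336, -0.445497)  len=0.2487
  (v35,v4,v0) [-++] → (2.29386, -0.6336, -0.445497)–(2.61757, -0.6336, 0)  len=0.5507

Chained into 2 loop(s):
  loop 1: 10 segments, perimeter = 3.9969
  loop 2: 10 segments, perimeter = 3.9969
Total perimeter = 7.994

loops=2 perimeter=7.994


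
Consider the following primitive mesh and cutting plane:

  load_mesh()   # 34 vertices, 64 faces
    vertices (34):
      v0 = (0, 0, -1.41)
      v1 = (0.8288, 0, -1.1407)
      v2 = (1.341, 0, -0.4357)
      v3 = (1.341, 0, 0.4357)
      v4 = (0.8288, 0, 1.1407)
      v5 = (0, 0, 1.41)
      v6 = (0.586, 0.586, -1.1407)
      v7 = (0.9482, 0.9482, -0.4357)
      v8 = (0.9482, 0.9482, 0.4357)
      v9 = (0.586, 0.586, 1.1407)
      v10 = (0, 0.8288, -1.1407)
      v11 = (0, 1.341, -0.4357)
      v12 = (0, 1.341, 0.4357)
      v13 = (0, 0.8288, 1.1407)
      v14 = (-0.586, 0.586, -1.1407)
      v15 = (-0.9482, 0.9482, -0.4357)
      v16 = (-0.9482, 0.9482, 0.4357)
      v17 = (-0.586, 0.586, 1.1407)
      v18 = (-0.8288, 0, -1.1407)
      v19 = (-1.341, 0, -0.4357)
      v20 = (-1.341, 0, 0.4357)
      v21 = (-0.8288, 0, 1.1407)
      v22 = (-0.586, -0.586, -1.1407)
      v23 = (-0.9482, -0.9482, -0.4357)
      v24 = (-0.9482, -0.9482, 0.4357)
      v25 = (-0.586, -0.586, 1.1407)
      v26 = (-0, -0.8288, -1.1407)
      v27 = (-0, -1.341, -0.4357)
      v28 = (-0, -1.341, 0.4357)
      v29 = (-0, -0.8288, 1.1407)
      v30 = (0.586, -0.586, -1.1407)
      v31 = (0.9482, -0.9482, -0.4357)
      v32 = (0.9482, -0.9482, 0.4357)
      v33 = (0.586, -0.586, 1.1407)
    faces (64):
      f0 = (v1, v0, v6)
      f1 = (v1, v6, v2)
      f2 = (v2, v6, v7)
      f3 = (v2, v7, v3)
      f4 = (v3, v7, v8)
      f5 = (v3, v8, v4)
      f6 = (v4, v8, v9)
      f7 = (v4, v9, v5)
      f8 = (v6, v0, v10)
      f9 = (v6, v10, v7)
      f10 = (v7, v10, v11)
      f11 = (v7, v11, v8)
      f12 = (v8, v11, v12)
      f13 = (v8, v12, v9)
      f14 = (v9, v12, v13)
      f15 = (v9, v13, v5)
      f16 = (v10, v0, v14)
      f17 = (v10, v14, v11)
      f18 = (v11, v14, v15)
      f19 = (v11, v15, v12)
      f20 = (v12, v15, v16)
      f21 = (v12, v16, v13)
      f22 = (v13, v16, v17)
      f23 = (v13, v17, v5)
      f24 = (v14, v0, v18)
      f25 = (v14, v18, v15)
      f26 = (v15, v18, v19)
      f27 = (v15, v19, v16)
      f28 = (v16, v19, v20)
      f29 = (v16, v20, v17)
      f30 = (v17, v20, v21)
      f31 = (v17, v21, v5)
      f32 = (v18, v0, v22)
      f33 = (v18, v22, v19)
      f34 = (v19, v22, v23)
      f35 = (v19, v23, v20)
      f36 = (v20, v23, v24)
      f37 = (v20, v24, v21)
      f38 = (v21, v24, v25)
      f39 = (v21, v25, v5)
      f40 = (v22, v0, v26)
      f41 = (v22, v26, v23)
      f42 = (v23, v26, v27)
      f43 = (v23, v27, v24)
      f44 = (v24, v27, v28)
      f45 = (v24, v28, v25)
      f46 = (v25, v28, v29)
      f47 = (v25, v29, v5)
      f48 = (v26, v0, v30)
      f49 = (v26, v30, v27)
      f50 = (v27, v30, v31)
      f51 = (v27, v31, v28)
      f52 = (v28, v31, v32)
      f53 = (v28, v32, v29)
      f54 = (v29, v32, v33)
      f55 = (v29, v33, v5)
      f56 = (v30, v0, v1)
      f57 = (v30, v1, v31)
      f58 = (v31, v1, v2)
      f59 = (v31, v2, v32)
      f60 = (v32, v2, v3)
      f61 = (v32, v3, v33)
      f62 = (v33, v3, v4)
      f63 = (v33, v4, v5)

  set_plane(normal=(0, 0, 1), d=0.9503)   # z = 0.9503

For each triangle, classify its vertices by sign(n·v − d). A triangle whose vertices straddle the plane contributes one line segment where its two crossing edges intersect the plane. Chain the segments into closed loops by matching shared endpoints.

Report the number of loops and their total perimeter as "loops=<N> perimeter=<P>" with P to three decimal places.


loops=1 perimeter=5.921

Straddling triangles (16 of 64):
  (v3,v8,v4) [--+] → (0.861046, 0.256081, 0.9503)–(0.96713, 0, 0.9503)  len=0.2772
  (v4,v8,v9) [+-+] → (0.861046, 0.256081, 0.9503)–(0.68382, 0.68382, 0.9503)  len=0.4630
  (v8,v12,v9) [--+] → (0.427738, 0.789904, 0.9503)–(0.68382, 0.68382, 0.9503)  len=0.2772
  (v9,v12,v13) [+-+] → (0.427738, 0.789904, 0.9503)–(0, 0.96713, 0.9503)  len=0.4630
  (v12,v16,v13) [--+] → (-0.256081, 0.861046, 0.9503)–(0, 0.96713, 0.9503)  len=0.2772
  (v13,v16,v17) [+-+] → (-0.256081, 0.861046, 0.9503)–(-0.68382, 0.68382, 0.9503)  len=0.4630
  (v16,v20,v17) [--+] → (-0.789904, 0.427738, 0.9503)–(-0.68382, 0.68382, 0.9503)  len=0.2772
  (v17,v20,v21) [+-+] → (-0.789904, 0.427738, 0.9503)–(-0.96713, 0, 0.9503)  len=0.4630
  (v20,v24,v21) [--+] → (-0.861046, -0.256081, 0.9503)–(-0.96713, 0, 0.9503)  len=0.2772
  (v21,v24,v25) [+-+] → (-0.861046, -0.256081, 0.9503)–(-0.68382, -0.68382, 0.9503)  len=0.4630
  (v24,v28,v25) [--+] → (-0.427738, -0.789904, 0.9503)–(-0.68382, -0.68382, 0.9503)  len=0.2772
  (v25,v28,v29) [+-+] → (-0.427738, -0.789904, 0.9503)–(0, -0.96713, 0.9503)  len=0.4630
  (v28,v32,v29) [--+] → (0.256081, -0.861046, 0.9503)–(0, -0.96713, 0.9503)  len=0.2772
  (v29,v32,v33) [+-+] → (0.256081, -0.861046, 0.9503)–(0.68382, -0.68382, 0.9503)  len=0.4630
  (v32,v3,v33) [--+] → (0.789904, -0.427738, 0.9503)–(0.68382, -0.68382, 0.9503)  len=0.2772
  (v33,v3,v4) [+-+] → (0.789904, -0.427738, 0.9503)–(0.96713, 0, 0.9503)  len=0.4630

Chained into 1 loop(s):
  loop 1: 16 segments, perimeter = 5.9215
Total perimeter = 5.921


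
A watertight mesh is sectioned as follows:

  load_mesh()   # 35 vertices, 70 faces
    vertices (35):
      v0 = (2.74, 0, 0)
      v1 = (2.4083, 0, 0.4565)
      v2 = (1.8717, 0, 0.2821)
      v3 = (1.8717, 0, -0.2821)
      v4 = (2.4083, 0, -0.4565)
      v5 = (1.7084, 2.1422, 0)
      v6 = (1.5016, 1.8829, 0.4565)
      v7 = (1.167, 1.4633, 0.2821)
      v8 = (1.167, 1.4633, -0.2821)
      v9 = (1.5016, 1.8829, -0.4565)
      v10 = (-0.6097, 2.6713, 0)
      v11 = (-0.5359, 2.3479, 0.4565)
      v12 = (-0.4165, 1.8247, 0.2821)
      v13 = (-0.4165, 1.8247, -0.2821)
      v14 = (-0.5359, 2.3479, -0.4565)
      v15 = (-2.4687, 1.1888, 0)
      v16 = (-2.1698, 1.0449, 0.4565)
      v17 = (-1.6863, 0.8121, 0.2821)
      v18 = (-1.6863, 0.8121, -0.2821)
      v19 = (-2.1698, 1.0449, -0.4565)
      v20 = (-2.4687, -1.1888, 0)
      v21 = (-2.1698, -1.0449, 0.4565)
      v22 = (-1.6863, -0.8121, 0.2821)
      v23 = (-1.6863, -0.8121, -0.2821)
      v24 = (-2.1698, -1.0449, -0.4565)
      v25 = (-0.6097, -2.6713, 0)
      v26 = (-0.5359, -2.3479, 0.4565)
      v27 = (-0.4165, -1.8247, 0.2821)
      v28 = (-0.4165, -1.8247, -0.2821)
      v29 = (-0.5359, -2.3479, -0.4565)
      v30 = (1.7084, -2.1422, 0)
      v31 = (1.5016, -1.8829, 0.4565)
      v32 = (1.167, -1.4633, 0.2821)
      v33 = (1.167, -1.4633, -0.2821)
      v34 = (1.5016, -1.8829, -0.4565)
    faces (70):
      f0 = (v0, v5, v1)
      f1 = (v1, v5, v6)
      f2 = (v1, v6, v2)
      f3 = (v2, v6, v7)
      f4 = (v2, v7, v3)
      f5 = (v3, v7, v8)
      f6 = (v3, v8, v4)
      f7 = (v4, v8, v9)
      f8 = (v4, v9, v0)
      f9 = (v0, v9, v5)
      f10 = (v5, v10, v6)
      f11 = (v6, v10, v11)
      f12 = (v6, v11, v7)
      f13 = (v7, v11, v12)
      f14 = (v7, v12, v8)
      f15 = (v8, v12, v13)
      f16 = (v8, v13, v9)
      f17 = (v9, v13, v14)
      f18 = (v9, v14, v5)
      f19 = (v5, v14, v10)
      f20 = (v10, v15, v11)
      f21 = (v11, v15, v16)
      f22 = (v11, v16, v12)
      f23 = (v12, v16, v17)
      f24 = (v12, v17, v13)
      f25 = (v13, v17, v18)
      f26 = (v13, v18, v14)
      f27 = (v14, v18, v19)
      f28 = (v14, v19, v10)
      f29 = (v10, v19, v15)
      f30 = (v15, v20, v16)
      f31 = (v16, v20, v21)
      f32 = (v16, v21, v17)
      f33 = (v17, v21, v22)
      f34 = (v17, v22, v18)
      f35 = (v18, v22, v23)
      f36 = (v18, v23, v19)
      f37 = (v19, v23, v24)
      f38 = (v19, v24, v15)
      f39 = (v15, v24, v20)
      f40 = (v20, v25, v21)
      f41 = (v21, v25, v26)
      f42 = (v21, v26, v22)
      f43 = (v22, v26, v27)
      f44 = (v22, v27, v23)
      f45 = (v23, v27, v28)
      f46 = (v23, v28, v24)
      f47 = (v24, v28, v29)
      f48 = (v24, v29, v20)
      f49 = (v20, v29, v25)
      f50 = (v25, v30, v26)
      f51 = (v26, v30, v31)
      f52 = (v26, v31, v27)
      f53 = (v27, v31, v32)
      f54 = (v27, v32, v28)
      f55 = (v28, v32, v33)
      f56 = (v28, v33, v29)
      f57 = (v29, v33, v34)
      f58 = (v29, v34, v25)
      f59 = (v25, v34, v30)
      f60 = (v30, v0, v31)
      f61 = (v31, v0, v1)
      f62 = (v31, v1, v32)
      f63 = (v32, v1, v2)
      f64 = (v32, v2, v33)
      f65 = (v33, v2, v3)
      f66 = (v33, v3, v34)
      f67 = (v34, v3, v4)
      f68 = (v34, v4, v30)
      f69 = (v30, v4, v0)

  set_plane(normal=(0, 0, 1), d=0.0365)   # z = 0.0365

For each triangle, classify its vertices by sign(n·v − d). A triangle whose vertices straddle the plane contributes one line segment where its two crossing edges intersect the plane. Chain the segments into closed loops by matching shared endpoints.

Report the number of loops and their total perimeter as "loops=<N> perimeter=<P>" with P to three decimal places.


Straddling triangles (28 of 70):
  (v0,v5,v1) [--+] → (1.76436, 1.97092, 0.0365)–(2.71348, 0, 0.0365)  len=2.1875
  (v1,v5,v6) [+-+] → (1.76436, 1.97092, 0.0365)–(1.69187, 2.12147, 0.0365)  len=0.1671
  (v2,v7,v3) [++-] → (1.47376, 0.826316, 0.0365)–(1.8717, 0, 0.0365)  len=0.9171
  (v3,v7,v8) [-+-] → (1.47376, 0.826316, 0.0365)–(1.167, 1.4633, 0.0365)  len=0.7070
  (v5,v10,v6) [--+] → (-0.440888, 2.60826, 0.0365)–(1.69187, 2.12147, 0.0365)  len=2.1876
  (v6,v10,v11) [+-+] → (-0.440888, 2.60826, 0.0365)–(-0.603799, 2.64544, 0.0365)  len=0.1671
  (v7,v12,v8) [++-] → (0.272808, 1.66738, 0.0365)–(1.167, 1.4633, 0.0365)  len=0.9172
  (v8,v12,v13) [-+-] → (0.272808, 1.66738, 0.0365)–(-0.4165, 1.8247, 0.0365)  len=0.7070
  (v10,v15,v11) [--+] → (-2.31416, 1.28148, 0.0365)–(-0.603799, 2.64544, 0.0365)  len=2.1876
  (v11,v15,v16) [+-+] → (-2.31416, 1.28148, 0.0365)–(-2.4448, 1.17729, 0.0365)  len=0.1671
  (v12,v17,v13) [++-] → (-1.13355, 1.25289, 0.0365)–(-0.4165, 1.8247, 0.0365)  len=0.9171
  (v13,v17,v18) [-+-] → (-1.13355, 1.25289, 0.0365)–(-1.6863, 0.8121, 0.0365)  len=0.7070
  (v15,v20,v16) [--+] → (-2.4448, -1.0102, 0.0365)–(-2.4448, 1.17729, 0.0365)  len=2.1875
  (v16,v20,v21) [+-+] → (-2.4448, -1.0102, 0.0365)–(-2.4448, -1.17729, 0.0365)  len=0.1671
  (v17,v22,v18) [++-] → (-1.6863, -0.105075, 0.0365)–(-1.6863, 0.8121, 0.0365)  len=0.9172
  (v18,v22,v23) [-+-] → (-1.6863, -0.105075, 0.0365)–(-1.6863, -0.8121, 0.0365)  len=0.7070
  (v20,v25,v21) [--+] → (-0.73444, -2.54126, 0.0365)–(-2.4448, -1.17729, 0.0365)  len=2.1876
  (v21,v25,v26) [+-+] → (-0.73444, -2.54126, 0.0365)–(-0.603799, -2.64544, 0.0365)  len=0.1671
  (v22,v27,v23) [++-] → (-0.969252, -1.38391, 0.0365)–(-1.6863, -0.8121, 0.0365)  len=0.9171
  (v23,v27,v28) [-+-] → (-0.969252, -1.38391, 0.0365)–(-0.4165, -1.8247, 0.0365)  len=0.7070
  (v25,v30,v26) [--+] → (1.52895, -2.15865, 0.0365)–(-0.603799, -2.64544, 0.0365)  len=2.1876
  (v26,v30,v31) [+-+] → (1.52895, -2.15865, 0.0365)–(1.69187, -2.12147, 0.0365)  len=0.1671
  (v27,v32,v28) [++-] → (0.477692, -1.62062, 0.0365)–(-0.4165, -1.8247, 0.0365)  len=0.9172
  (v28,v32,v33) [-+-] → (0.477692, -1.62062, 0.0365)–(1.167, -1.4633, 0.0365)  len=0.7070
  (v30,v0,v31) [--+] → (2.64098, -0.15055, 0.0365)–(1.69187, -2.12147, 0.0365)  len=2.1875
  (v31,v0,v1) [+-+] → (2.64098, -0.15055, 0.0365)–(2.71348, 0, 0.0365)  len=0.1671
  (v32,v2,v33) [++-] → (1.56494, -0.636984, 0.0365)–(1.167, -1.4633, 0.0365)  len=0.9171
  (v33,v2,v3) [-+-] → (1.56494, -0.636984, 0.0365)–(1.8717, 0, 0.0365)  len=0.7070

Chained into 2 loop(s):
  loop 1: 14 segments, perimeter = 16.4827
  loop 2: 14 segments, perimeter = 11.3692
Total perimeter = 27.852

loops=2 perimeter=27.852
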